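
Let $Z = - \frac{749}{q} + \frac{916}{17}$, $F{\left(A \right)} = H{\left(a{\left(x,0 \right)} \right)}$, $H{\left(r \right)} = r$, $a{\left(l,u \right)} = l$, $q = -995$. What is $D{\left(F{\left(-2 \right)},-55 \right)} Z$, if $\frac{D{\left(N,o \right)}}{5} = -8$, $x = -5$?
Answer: $- \frac{7393224}{3383} \approx -2185.4$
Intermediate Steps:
$F{\left(A \right)} = -5$
$D{\left(N,o \right)} = -40$ ($D{\left(N,o \right)} = 5 \left(-8\right) = -40$)
$Z = \frac{924153}{16915}$ ($Z = - \frac{749}{-995} + \frac{916}{17} = \left(-749\right) \left(- \frac{1}{995}\right) + 916 \cdot \frac{1}{17} = \frac{749}{995} + \frac{916}{17} = \frac{924153}{16915} \approx 54.635$)
$D{\left(F{\left(-2 \right)},-55 \right)} Z = \left(-40\right) \frac{924153}{16915} = - \frac{7393224}{3383}$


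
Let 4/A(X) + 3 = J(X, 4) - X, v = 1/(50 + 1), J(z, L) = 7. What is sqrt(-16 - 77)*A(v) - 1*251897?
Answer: -251897 + 204*I*sqrt(93)/203 ≈ -2.519e+5 + 9.6912*I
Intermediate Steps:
v = 1/51 ≈ 0.019608
A(X) = 4/(4 - X) (A(X) = 4/(-3 + (7 - X)) = 4/(4 - X))
sqrt(-16 - 77)*A(v) - 1*251897 = sqrt(-16 - 77)*(-4/(-4 + 1/51)) - 1*251897 = sqrt(-93)*(-4/(-203/51)) - 251897 = (I*sqrt(93))*(-4*(-51/203)) - 251897 = (I*sqrt(93))*(204/203) - 251897 = 204*I*sqrt(93)/203 - 251897 = -251897 + 204*I*sqrt(93)/203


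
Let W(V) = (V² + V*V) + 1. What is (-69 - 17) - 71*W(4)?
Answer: -2429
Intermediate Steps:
W(V) = 1 + 2*V² (W(V) = (V² + V²) + 1 = 2*V² + 1 = 1 + 2*V²)
(-69 - 17) - 71*W(4) = (-69 - 17) - 71*(1 + 2*4²) = -86 - 71*(1 + 2*16) = -86 - 71*(1 + 32) = -86 - 71*33 = -86 - 2343 = -2429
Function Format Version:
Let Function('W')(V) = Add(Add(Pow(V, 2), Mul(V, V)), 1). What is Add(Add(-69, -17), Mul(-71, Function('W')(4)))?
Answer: -2429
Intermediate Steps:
Function('W')(V) = Add(1, Mul(2, Pow(V, 2))) (Function('W')(V) = Add(Add(Pow(V, 2), Pow(V, 2)), 1) = Add(Mul(2, Pow(V, 2)), 1) = Add(1, Mul(2, Pow(V, 2))))
Add(Add(-69, -17), Mul(-71, Function('W')(4))) = Add(Add(-69, -17), Mul(-71, Add(1, Mul(2, Pow(4, 2))))) = Add(-86, Mul(-71, Add(1, Mul(2, 16)))) = Add(-86, Mul(-71, Add(1, 32))) = Add(-86, Mul(-71, 33)) = Add(-86, -2343) = -2429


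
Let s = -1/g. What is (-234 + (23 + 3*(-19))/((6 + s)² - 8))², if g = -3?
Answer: 15968016/289 ≈ 55253.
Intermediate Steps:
s = ⅓ (s = -1/(-3) = -1*(-⅓) = ⅓ ≈ 0.33333)
(-234 + (23 + 3*(-19))/((6 + s)² - 8))² = (-234 + (23 + 3*(-19))/((6 + ⅓)² - 8))² = (-234 + (23 - 57)/((19/3)² - 8))² = (-234 - 34/(361/9 - 8))² = (-234 - 34/289/9)² = (-234 - 34*9/289)² = (-234 - 18/17)² = (-3996/17)² = 15968016/289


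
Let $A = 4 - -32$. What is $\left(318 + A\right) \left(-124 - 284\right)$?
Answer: $-144432$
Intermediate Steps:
$A = 36$ ($A = 4 + 32 = 36$)
$\left(318 + A\right) \left(-124 - 284\right) = \left(318 + 36\right) \left(-124 - 284\right) = 354 \left(-408\right) = -144432$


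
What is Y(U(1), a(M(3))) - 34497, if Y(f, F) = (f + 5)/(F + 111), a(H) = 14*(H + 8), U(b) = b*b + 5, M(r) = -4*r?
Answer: -172484/5 ≈ -34497.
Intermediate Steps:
U(b) = 5 + b² (U(b) = b² + 5 = 5 + b²)
a(H) = 112 + 14*H (a(H) = 14*(8 + H) = 112 + 14*H)
Y(f, F) = (5 + f)/(111 + F)
Y(U(1), a(M(3))) - 34497 = (5 + (5 + 1²))/(111 + (112 + 14*(-4*3))) - 34497 = (5 + (5 + 1))/(111 + (112 + 14*(-12))) - 34497 = (5 + 6)/(111 + (112 - 168)) - 34497 = 11/(111 - 56) - 34497 = 11/55 - 34497 = (1/55)*11 - 34497 = ⅕ - 34497 = -172484/5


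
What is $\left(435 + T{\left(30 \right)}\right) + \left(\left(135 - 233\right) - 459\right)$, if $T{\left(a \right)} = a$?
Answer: $-92$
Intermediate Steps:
$\left(435 + T{\left(30 \right)}\right) + \left(\left(135 - 233\right) - 459\right) = \left(435 + 30\right) + \left(\left(135 - 233\right) - 459\right) = 465 - 557 = -92$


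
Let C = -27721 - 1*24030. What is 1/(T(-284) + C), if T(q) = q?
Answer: -1/52035 ≈ -1.9218e-5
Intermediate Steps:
C = -51751 (C = -27721 - 24030 = -51751)
1/(T(-284) + C) = 1/(-284 - 51751) = 1/(-52035) = -1/52035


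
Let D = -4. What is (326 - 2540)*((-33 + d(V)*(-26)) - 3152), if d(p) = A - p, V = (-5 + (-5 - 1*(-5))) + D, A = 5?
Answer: 7857486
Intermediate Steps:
V = -9 (V = (-5 + (-5 - 1*(-5))) - 4 = (-5 + (-5 + 5)) - 4 = (-5 + 0) - 4 = -5 - 4 = -9)
d(p) = 5 - p
(326 - 2540)*((-33 + d(V)*(-26)) - 3152) = (326 - 2540)*((-33 + (5 - 1*(-9))*(-26)) - 3152) = -2214*((-33 + (5 + 9)*(-26)) - 3152) = -2214*((-33 + 14*(-26)) - 3152) = -2214*((-33 - 364) - 3152) = -2214*(-397 - 3152) = -2214*(-3549) = 7857486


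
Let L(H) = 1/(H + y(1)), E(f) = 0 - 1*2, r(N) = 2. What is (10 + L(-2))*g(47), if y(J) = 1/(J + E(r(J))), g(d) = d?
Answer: 1363/3 ≈ 454.33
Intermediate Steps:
E(f) = -2 (E(f) = 0 - 2 = -2)
y(J) = 1/(-2 + J) (y(J) = 1/(J - 2) = 1/(-2 + J))
L(H) = 1/(-1 + H) (L(H) = 1/(H + 1/(-2 + 1)) = 1/(H + 1/(-1)) = 1/(H - 1) = 1/(-1 + H))
(10 + L(-2))*g(47) = (10 + 1/(-1 - 2))*47 = (10 + 1/(-3))*47 = (10 - 1/3)*47 = (29/3)*47 = 1363/3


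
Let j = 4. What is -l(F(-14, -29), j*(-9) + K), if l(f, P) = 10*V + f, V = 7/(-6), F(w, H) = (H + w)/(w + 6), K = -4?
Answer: 151/24 ≈ 6.2917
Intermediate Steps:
F(w, H) = (H + w)/(6 + w)
V = -7/6 (V = 7*(-⅙) = -7/6 ≈ -1.1667)
l(f, P) = -35/3 + f (l(f, P) = 10*(-7/6) + f = -35/3 + f)
-l(F(-14, -29), j*(-9) + K) = -(-35/3 + (-29 - 14)/(6 - 14)) = -(-35/3 - 43/(-8)) = -(-35/3 - ⅛*(-43)) = -(-35/3 + 43/8) = -1*(-151/24) = 151/24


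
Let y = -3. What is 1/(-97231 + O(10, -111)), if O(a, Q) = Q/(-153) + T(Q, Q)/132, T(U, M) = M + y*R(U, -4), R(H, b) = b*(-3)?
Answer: -2244/218187235 ≈ -1.0285e-5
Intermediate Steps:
R(H, b) = -3*b
T(U, M) = -36 + M (T(U, M) = M - (-9)*(-4) = M - 3*12 = M - 36 = -36 + M)
O(a, Q) = -3/11 + 7*Q/6732 (O(a, Q) = Q/(-153) + (-36 + Q)/132 = Q*(-1/153) + (-36 + Q)*(1/132) = -Q/153 + (-3/11 + Q/132) = -3/11 + 7*Q/6732)
1/(-97231 + O(10, -111)) = 1/(-97231 + (-3/11 + (7/6732)*(-111))) = 1/(-97231 + (-3/11 - 259/2244)) = 1/(-97231 - 871/2244) = 1/(-218187235/2244) = -2244/218187235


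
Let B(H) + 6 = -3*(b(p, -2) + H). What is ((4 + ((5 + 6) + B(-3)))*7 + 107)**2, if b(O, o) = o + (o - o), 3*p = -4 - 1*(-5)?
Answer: 75625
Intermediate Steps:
p = 1/3 (p = (-4 - 1*(-5))/3 = (-4 + 5)/3 = (1/3)*1 = 1/3 ≈ 0.33333)
b(O, o) = o (b(O, o) = o + 0 = o)
B(H) = -3*H (B(H) = -6 - 3*(-2 + H) = -6 + (6 - 3*H) = -3*H)
((4 + ((5 + 6) + B(-3)))*7 + 107)**2 = ((4 + ((5 + 6) - 3*(-3)))*7 + 107)**2 = ((4 + (11 + 9))*7 + 107)**2 = ((4 + 20)*7 + 107)**2 = (24*7 + 107)**2 = (168 + 107)**2 = 275**2 = 75625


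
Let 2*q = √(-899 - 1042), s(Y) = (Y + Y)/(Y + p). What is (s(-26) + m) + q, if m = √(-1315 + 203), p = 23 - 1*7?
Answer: 26/5 + I*√1941/2 + 2*I*√278 ≈ 5.2 + 55.375*I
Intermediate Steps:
p = 16 (p = 23 - 7 = 16)
s(Y) = 2*Y/(16 + Y) (s(Y) = (Y + Y)/(Y + 16) = (2*Y)/(16 + Y) = 2*Y/(16 + Y))
m = 2*I*√278 (m = √(-1112) = 2*I*√278 ≈ 33.347*I)
q = I*√1941/2 (q = √(-899 - 1042)/2 = √(-1941)/2 = (I*√1941)/2 = I*√1941/2 ≈ 22.028*I)
(s(-26) + m) + q = (2*(-26)/(16 - 26) + 2*I*√278) + I*√1941/2 = (2*(-26)/(-10) + 2*I*√278) + I*√1941/2 = (2*(-26)*(-⅒) + 2*I*√278) + I*√1941/2 = (26/5 + 2*I*√278) + I*√1941/2 = 26/5 + I*√1941/2 + 2*I*√278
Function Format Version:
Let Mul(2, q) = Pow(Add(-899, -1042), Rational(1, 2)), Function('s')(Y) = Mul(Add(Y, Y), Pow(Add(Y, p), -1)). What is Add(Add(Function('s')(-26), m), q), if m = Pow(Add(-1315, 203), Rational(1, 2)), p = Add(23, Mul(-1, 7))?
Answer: Add(Rational(26, 5), Mul(Rational(1, 2), I, Pow(1941, Rational(1, 2))), Mul(2, I, Pow(278, Rational(1, 2)))) ≈ Add(5.2000, Mul(55.375, I))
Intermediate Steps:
p = 16 (p = Add(23, -7) = 16)
Function('s')(Y) = Mul(2, Y, Pow(Add(16, Y), -1)) (Function('s')(Y) = Mul(Add(Y, Y), Pow(Add(Y, 16), -1)) = Mul(Mul(2, Y), Pow(Add(16, Y), -1)) = Mul(2, Y, Pow(Add(16, Y), -1)))
m = Mul(2, I, Pow(278, Rational(1, 2))) (m = Pow(-1112, Rational(1, 2)) = Mul(2, I, Pow(278, Rational(1, 2))) ≈ Mul(33.347, I))
q = Mul(Rational(1, 2), I, Pow(1941, Rational(1, 2))) (q = Mul(Rational(1, 2), Pow(Add(-899, -1042), Rational(1, 2))) = Mul(Rational(1, 2), Pow(-1941, Rational(1, 2))) = Mul(Rational(1, 2), Mul(I, Pow(1941, Rational(1, 2)))) = Mul(Rational(1, 2), I, Pow(1941, Rational(1, 2))) ≈ Mul(22.028, I))
Add(Add(Function('s')(-26), m), q) = Add(Add(Mul(2, -26, Pow(Add(16, -26), -1)), Mul(2, I, Pow(278, Rational(1, 2)))), Mul(Rational(1, 2), I, Pow(1941, Rational(1, 2)))) = Add(Add(Mul(2, -26, Pow(-10, -1)), Mul(2, I, Pow(278, Rational(1, 2)))), Mul(Rational(1, 2), I, Pow(1941, Rational(1, 2)))) = Add(Add(Mul(2, -26, Rational(-1, 10)), Mul(2, I, Pow(278, Rational(1, 2)))), Mul(Rational(1, 2), I, Pow(1941, Rational(1, 2)))) = Add(Add(Rational(26, 5), Mul(2, I, Pow(278, Rational(1, 2)))), Mul(Rational(1, 2), I, Pow(1941, Rational(1, 2)))) = Add(Rational(26, 5), Mul(Rational(1, 2), I, Pow(1941, Rational(1, 2))), Mul(2, I, Pow(278, Rational(1, 2))))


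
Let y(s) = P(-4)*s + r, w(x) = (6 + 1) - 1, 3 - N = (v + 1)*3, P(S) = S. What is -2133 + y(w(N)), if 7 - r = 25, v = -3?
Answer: -2175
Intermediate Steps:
N = 9 (N = 3 - (-3 + 1)*3 = 3 - (-2)*3 = 3 - 1*(-6) = 3 + 6 = 9)
w(x) = 6 (w(x) = 7 - 1 = 6)
r = -18 (r = 7 - 1*25 = 7 - 25 = -18)
y(s) = -18 - 4*s (y(s) = -4*s - 18 = -18 - 4*s)
-2133 + y(w(N)) = -2133 + (-18 - 4*6) = -2133 + (-18 - 24) = -2133 - 42 = -2175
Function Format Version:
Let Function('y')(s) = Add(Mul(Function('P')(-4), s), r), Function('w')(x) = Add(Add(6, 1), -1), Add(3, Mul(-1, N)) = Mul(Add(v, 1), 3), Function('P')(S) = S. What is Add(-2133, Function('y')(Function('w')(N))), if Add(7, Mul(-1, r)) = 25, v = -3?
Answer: -2175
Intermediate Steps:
N = 9 (N = Add(3, Mul(-1, Mul(Add(-3, 1), 3))) = Add(3, Mul(-1, Mul(-2, 3))) = Add(3, Mul(-1, -6)) = Add(3, 6) = 9)
Function('w')(x) = 6 (Function('w')(x) = Add(7, -1) = 6)
r = -18 (r = Add(7, Mul(-1, 25)) = Add(7, -25) = -18)
Function('y')(s) = Add(-18, Mul(-4, s)) (Function('y')(s) = Add(Mul(-4, s), -18) = Add(-18, Mul(-4, s)))
Add(-2133, Function('y')(Function('w')(N))) = Add(-2133, Add(-18, Mul(-4, 6))) = Add(-2133, Add(-18, -24)) = Add(-2133, -42) = -2175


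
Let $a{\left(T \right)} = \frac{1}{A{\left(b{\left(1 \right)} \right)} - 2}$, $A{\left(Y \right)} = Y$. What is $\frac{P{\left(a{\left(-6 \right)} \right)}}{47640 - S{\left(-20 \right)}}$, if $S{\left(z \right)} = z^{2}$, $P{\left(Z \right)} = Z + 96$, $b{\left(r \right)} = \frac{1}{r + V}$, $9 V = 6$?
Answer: $\frac{667}{330680} \approx 0.0020171$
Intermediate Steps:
$V = \frac{2}{3}$ ($V = \frac{1}{9} \cdot 6 = \frac{2}{3} \approx 0.66667$)
$b{\left(r \right)} = \frac{1}{\frac{2}{3} + r}$ ($b{\left(r \right)} = \frac{1}{r + \frac{2}{3}} = \frac{1}{\frac{2}{3} + r}$)
$a{\left(T \right)} = - \frac{5}{7}$ ($a{\left(T \right)} = \frac{1}{\frac{3}{2 + 3 \cdot 1} - 2} = \frac{1}{\frac{3}{2 + 3} - 2} = \frac{1}{\frac{3}{5} - 2} = \frac{1}{- \frac{7}{5}} = - \frac{5}{7}$)
$P{\left(Z \right)} = 96 + Z$
$\frac{P{\left(a{\left(-6 \right)} \right)}}{47640 - S{\left(-20 \right)}} = \frac{96 - \frac{5}{7}}{47640 - \left(-20\right)^{2}} = \frac{667}{7 \left(47640 - 400\right)} = \frac{667}{7 \cdot 47240} = \frac{667}{7} \cdot \frac{1}{47240} = \frac{667}{330680}$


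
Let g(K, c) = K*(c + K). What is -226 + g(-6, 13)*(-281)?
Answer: 11576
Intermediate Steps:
g(K, c) = K*(K + c)
-226 + g(-6, 13)*(-281) = -226 - 6*(-6 + 13)*(-281) = -226 - 6*7*(-281) = -226 - 42*(-281) = -226 + 11802 = 11576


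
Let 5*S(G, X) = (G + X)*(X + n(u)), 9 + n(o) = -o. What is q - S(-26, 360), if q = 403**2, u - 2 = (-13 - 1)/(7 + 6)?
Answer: 9036551/65 ≈ 1.3902e+5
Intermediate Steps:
u = 12/13 (u = 2 + (-13 - 1)/(7 + 6) = 2 - 14/13 = 12/13 ≈ 0.92308)
n(o) = -9 - o
q = 162409
S(G, X) = (-129/13 + X)*(G + X)/5 (S(G, X) = ((G + X)*(X + (-9 - 1*12/13)))/5 = ((G + X)*(X + (-9 - 12/13)))/5 = ((G + X)*(X - 129/13))/5 = ((G + X)*(-129/13 + X))/5 = ((-129/13 + X)*(G + X))/5 = (-129/13 + X)*(G + X)/5)
q - S(-26, 360) = 162409 - (-129/65*(-26) - 129/65*360 + (1/5)*360**2 + (1/5)*(-26)*360) = 162409 - (258/5 - 9288/13 + (1/5)*129600 - 1872) = 162409 - (258/5 - 9288/13 + 25920 - 1872) = 162409 - 1*1520034/65 = 162409 - 1520034/65 = 9036551/65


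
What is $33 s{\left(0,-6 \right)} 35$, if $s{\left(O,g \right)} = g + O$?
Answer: $-6930$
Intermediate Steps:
$s{\left(O,g \right)} = O + g$
$33 s{\left(0,-6 \right)} 35 = 33 \left(0 - 6\right) 35 = 33 \left(-6\right) 35 = \left(-198\right) 35 = -6930$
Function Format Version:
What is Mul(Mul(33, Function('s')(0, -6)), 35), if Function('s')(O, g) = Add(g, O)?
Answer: -6930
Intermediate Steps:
Function('s')(O, g) = Add(O, g)
Mul(Mul(33, Function('s')(0, -6)), 35) = Mul(Mul(33, Add(0, -6)), 35) = Mul(Mul(33, -6), 35) = Mul(-198, 35) = -6930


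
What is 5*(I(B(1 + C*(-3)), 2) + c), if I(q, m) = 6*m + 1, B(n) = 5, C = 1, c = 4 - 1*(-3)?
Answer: 100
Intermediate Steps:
c = 7 (c = 4 + 3 = 7)
I(q, m) = 1 + 6*m
5*(I(B(1 + C*(-3)), 2) + c) = 5*((1 + 6*2) + 7) = 5*((1 + 12) + 7) = 5*(13 + 7) = 5*20 = 100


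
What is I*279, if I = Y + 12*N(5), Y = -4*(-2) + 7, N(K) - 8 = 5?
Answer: 47709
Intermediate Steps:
N(K) = 13 (N(K) = 8 + 5 = 13)
Y = 15 (Y = 8 + 7 = 15)
I = 171 (I = 15 + 12*13 = 15 + 156 = 171)
I*279 = 171*279 = 47709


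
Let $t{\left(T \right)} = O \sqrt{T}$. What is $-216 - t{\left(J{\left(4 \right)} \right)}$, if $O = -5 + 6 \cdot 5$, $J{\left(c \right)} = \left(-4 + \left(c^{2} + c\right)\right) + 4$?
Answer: $-216 - 50 \sqrt{5} \approx -327.8$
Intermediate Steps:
$J{\left(c \right)} = c + c^{2}$ ($J{\left(c \right)} = \left(-4 + \left(c + c^{2}\right)\right) + 4 = \left(-4 + c + c^{2}\right) + 4 = c + c^{2}$)
$O = 25$ ($O = -5 + 30 = 25$)
$t{\left(T \right)} = 25 \sqrt{T}$
$-216 - t{\left(J{\left(4 \right)} \right)} = -216 - 25 \sqrt{4 \left(1 + 4\right)} = -216 - 25 \sqrt{4 \cdot 5} = -216 - 25 \sqrt{20} = -216 - 25 \cdot 2 \sqrt{5} = -216 - 50 \sqrt{5}$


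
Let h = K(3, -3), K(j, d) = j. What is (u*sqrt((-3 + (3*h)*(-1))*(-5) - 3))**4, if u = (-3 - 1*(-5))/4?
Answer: 3249/16 ≈ 203.06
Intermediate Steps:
h = 3
u = 1/2 (u = (-3 + 5)*(1/4) = 2*(1/4) = 1/2 ≈ 0.50000)
(u*sqrt((-3 + (3*h)*(-1))*(-5) - 3))**4 = (sqrt((-3 + (3*3)*(-1))*(-5) - 3)/2)**4 = (sqrt((-3 + 9*(-1))*(-5) - 3)/2)**4 = (sqrt((-3 - 9)*(-5) - 3)/2)**4 = (sqrt(-12*(-5) - 3)/2)**4 = (sqrt(60 - 3)/2)**4 = (sqrt(57)/2)**4 = 3249/16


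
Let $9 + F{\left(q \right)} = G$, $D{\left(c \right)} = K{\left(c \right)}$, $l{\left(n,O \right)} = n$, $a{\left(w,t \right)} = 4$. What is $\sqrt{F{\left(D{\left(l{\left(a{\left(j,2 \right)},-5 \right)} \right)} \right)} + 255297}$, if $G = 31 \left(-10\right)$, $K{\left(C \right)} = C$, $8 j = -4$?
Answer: $23 \sqrt{482} \approx 504.95$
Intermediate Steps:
$j = - \frac{1}{2}$ ($j = \frac{1}{8} \left(-4\right) = - \frac{1}{2} \approx -0.5$)
$G = -310$
$D{\left(c \right)} = c$
$F{\left(q \right)} = -319$ ($F{\left(q \right)} = -9 - 310 = -319$)
$\sqrt{F{\left(D{\left(l{\left(a{\left(j,2 \right)},-5 \right)} \right)} \right)} + 255297} = \sqrt{-319 + 255297} = \sqrt{254978} = 23 \sqrt{482}$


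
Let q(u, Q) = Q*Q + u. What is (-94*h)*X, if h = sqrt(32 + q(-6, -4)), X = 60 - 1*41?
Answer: -1786*sqrt(42) ≈ -11575.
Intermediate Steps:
X = 19 (X = 60 - 41 = 19)
q(u, Q) = u + Q**2 (q(u, Q) = Q**2 + u = u + Q**2)
h = sqrt(42) (h = sqrt(32 + (-6 + (-4)**2)) = sqrt(32 + (-6 + 16)) = sqrt(32 + 10) = sqrt(42) ≈ 6.4807)
(-94*h)*X = -94*sqrt(42)*19 = -1786*sqrt(42)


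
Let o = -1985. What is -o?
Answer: 1985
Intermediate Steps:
-o = -1*(-1985) = 1985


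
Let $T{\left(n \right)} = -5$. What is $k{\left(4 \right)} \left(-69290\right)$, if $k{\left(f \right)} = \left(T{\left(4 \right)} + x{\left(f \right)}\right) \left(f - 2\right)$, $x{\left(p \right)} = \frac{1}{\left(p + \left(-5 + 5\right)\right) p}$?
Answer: $\frac{2736955}{4} \approx 6.8424 \cdot 10^{5}$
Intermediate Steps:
$x{\left(p \right)} = \frac{1}{p^{2}}$ ($x{\left(p \right)} = \frac{1}{\left(p + 0\right) p} = \frac{1}{p p} = \frac{1}{p^{2}}$)
$k{\left(f \right)} = \left(-5 + \frac{1}{f^{2}}\right) \left(-2 + f\right)$ ($k{\left(f \right)} = \left(-5 + \frac{1}{f^{2}}\right) \left(f - 2\right) = \left(-5 + \frac{1}{f^{2}}\right) \left(-2 + f\right)$)
$k{\left(4 \right)} \left(-69290\right) = \left(10 + \frac{1}{4} - 20 - \frac{2}{16}\right) \left(-69290\right) = \left(10 + \frac{1}{4} - 20 - \frac{1}{8}\right) \left(-69290\right) = \left(- \frac{79}{8}\right) \left(-69290\right) = \frac{2736955}{4}$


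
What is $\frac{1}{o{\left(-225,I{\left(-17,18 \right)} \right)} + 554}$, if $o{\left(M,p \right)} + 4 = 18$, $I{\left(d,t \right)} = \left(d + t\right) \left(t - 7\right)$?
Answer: $\frac{1}{568} \approx 0.0017606$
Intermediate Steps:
$I{\left(d,t \right)} = \left(-7 + t\right) \left(d + t\right)$ ($I{\left(d,t \right)} = \left(d + t\right) \left(-7 + t\right) = \left(-7 + t\right) \left(d + t\right)$)
$o{\left(M,p \right)} = 14$ ($o{\left(M,p \right)} = -4 + 18 = 14$)
$\frac{1}{o{\left(-225,I{\left(-17,18 \right)} \right)} + 554} = \frac{1}{14 + 554} = \frac{1}{568}$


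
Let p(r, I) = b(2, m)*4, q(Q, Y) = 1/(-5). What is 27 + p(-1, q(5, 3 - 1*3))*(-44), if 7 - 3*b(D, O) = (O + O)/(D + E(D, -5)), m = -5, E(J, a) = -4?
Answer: -271/3 ≈ -90.333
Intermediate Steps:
b(D, O) = 7/3 - 2*O/(3*(-4 + D)) (b(D, O) = 7/3 - (O + O)/(3*(D - 4)) = 7/3 - 2*O/(3*(-4 + D)))
q(Q, Y) = -⅕
p(r, I) = 8/3 (p(r, I) = ((-28 - 2*(-5) + 7*2)/(3*(-4 + 2)))*4 = ((⅓)*(-28 + 10 + 14)/(-2))*4 = ((⅓)*(-½)*(-4))*4 = (⅔)*4 = 8/3)
27 + p(-1, q(5, 3 - 1*3))*(-44) = 27 + (8/3)*(-44) = 27 - 352/3 = -271/3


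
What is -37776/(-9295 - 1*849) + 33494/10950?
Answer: 23544073/3471150 ≈ 6.7828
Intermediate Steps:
-37776/(-9295 - 1*849) + 33494/10950 = -37776/(-9295 - 849) + 33494*(1/10950) = -37776/(-10144) + 16747/5475 = -37776*(-1/10144) + 16747/5475 = 2361/634 + 16747/5475 = 23544073/3471150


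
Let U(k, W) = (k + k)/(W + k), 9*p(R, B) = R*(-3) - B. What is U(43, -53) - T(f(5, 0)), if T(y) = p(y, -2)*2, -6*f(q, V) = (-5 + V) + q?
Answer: -407/45 ≈ -9.0444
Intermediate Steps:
p(R, B) = -R/3 - B/9 (p(R, B) = (R*(-3) - B)/9 = (-3*R - B)/9 = (-B - 3*R)/9 = -R/3 - B/9)
U(k, W) = 2*k/(W + k) (U(k, W) = (2*k)/(W + k) = 2*k/(W + k))
f(q, V) = ⅚ - V/6 - q/6 (f(q, V) = -((-5 + V) + q)/6 = -(-5 + V + q)/6 = ⅚ - V/6 - q/6)
T(y) = 4/9 - 2*y/3 (T(y) = (-y/3 - ⅑*(-2))*2 = (-y/3 + 2/9)*2 = (2/9 - y/3)*2 = 4/9 - 2*y/3)
U(43, -53) - T(f(5, 0)) = 2*43/(-53 + 43) - (4/9 - 2*(⅚ - ⅙*0 - ⅙*5)/3) = 2*43/(-10) - (4/9 - 2*(⅚ + 0 - ⅚)/3) = 2*43*(-⅒) - (4/9 - ⅔*0) = -43/5 - (4/9 + 0) = -43/5 - 1*4/9 = -43/5 - 4/9 = -407/45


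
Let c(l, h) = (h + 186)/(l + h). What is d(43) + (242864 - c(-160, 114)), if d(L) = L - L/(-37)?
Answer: 206720396/851 ≈ 2.4291e+5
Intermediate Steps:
c(l, h) = (186 + h)/(h + l)
d(L) = 38*L/37 (d(L) = L - L*(-1)/37 = L - (-1)*L/37 = L + L/37 = 38*L/37)
d(43) + (242864 - c(-160, 114)) = (38/37)*43 + (242864 - (186 + 114)/(114 - 160)) = 1634/37 + (242864 - 300/(-46)) = 1634/37 + (242864 - (-1)*300/46) = 1634/37 + (242864 - 1*(-150/23)) = 1634/37 + (242864 + 150/23) = 1634/37 + 5586022/23 = 206720396/851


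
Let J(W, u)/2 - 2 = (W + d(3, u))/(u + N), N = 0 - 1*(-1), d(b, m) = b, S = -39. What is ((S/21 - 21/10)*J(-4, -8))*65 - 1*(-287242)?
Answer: 14020843/49 ≈ 2.8614e+5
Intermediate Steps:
N = 1 (N = 0 + 1 = 1)
J(W, u) = 4 + 2*(3 + W)/(1 + u) (J(W, u) = 4 + 2*((W + 3)/(u + 1)) = 4 + 2*((3 + W)/(1 + u)) = 4 + 2*(3 + W)/(1 + u))
((S/21 - 21/10)*J(-4, -8))*65 - 1*(-287242) = ((-39/21 - 21/10)*(2*(5 - 4 + 2*(-8))/(1 - 8)))*65 - 1*(-287242) = ((-39*1/21 - 21*⅒)*(2*(5 - 4 - 16)/(-7)))*65 + 287242 = ((-13/7 - 21/10)*(2*(-⅐)*(-15)))*65 + 287242 = -277/70*30/7*65 + 287242 = -831/49*65 + 287242 = -54015/49 + 287242 = 14020843/49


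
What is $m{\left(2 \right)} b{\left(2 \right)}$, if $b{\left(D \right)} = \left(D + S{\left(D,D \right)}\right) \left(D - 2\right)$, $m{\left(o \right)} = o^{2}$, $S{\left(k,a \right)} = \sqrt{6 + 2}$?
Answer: $0$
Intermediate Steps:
$S{\left(k,a \right)} = 2 \sqrt{2}$ ($S{\left(k,a \right)} = \sqrt{8} = 2 \sqrt{2}$)
$b{\left(D \right)} = \left(-2 + D\right) \left(D + 2 \sqrt{2}\right)$ ($b{\left(D \right)} = \left(D + 2 \sqrt{2}\right) \left(D - 2\right) = \left(D + 2 \sqrt{2}\right) \left(-2 + D\right) = \left(-2 + D\right) \left(D + 2 \sqrt{2}\right)$)
$m{\left(2 \right)} b{\left(2 \right)} = 2^{2} \left(2^{2} - 4 \sqrt{2} - 4 + 2 \cdot 2 \sqrt{2}\right) = 4 \left(4 - 4 \sqrt{2} - 4 + 4 \sqrt{2}\right) = 4 \cdot 0 = 0$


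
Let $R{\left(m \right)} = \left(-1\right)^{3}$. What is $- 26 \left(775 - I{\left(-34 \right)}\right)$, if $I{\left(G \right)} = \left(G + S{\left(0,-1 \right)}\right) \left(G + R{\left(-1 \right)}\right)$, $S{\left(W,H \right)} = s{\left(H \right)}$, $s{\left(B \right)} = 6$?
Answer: $5330$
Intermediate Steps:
$R{\left(m \right)} = -1$
$S{\left(W,H \right)} = 6$
$I{\left(G \right)} = \left(-1 + G\right) \left(6 + G\right)$ ($I{\left(G \right)} = \left(G + 6\right) \left(G - 1\right) = \left(6 + G\right) \left(-1 + G\right) = \left(-1 + G\right) \left(6 + G\right)$)
$- 26 \left(775 - I{\left(-34 \right)}\right) = - 26 \left(775 - \left(-6 + \left(-34\right)^{2} + 5 \left(-34\right)\right)\right) = - 26 \left(775 - \left(-6 + 1156 - 170\right)\right) = - 26 \left(775 - 980\right) = \left(-26\right) \left(-205\right) = 5330$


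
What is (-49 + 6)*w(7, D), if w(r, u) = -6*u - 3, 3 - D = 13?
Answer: -2451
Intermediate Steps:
D = -10 (D = 3 - 1*13 = 3 - 13 = -10)
w(r, u) = -3 - 6*u
(-49 + 6)*w(7, D) = (-49 + 6)*(-3 - 6*(-10)) = -43*(-3 + 60) = -43*57 = -2451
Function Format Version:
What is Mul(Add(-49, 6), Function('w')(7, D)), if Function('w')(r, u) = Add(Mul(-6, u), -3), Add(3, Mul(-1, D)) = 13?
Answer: -2451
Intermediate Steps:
D = -10 (D = Add(3, Mul(-1, 13)) = Add(3, -13) = -10)
Function('w')(r, u) = Add(-3, Mul(-6, u))
Mul(Add(-49, 6), Function('w')(7, D)) = Mul(Add(-49, 6), Add(-3, Mul(-6, -10))) = Mul(-43, Add(-3, 60)) = Mul(-43, 57) = -2451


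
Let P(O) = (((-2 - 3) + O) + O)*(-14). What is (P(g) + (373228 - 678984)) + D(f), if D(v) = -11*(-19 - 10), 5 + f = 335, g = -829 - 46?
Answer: -280867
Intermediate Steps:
g = -875
f = 330 (f = -5 + 335 = 330)
P(O) = 70 - 28*O (P(O) = ((-5 + O) + O)*(-14) = (-5 + 2*O)*(-14) = 70 - 28*O)
D(v) = 319 (D(v) = -11*(-29) = 319)
(P(g) + (373228 - 678984)) + D(f) = ((70 - 28*(-875)) + (373228 - 678984)) + 319 = ((70 + 24500) - 305756) + 319 = (24570 - 305756) + 319 = -281186 + 319 = -280867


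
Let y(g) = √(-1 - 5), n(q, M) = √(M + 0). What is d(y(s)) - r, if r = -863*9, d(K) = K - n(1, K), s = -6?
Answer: 7767 + I*√6 - 6^(¼)*√I ≈ 7765.9 + 1.3428*I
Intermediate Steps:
n(q, M) = √M
y(g) = I*√6 (y(g) = √(-6) = I*√6)
d(K) = K - √K
r = -7767
d(y(s)) - r = (I*√6 - √(I*√6)) - 1*(-7767) = (I*√6 - 6^(¼)*√I) + 7767 = 7767 + I*√6 - 6^(¼)*√I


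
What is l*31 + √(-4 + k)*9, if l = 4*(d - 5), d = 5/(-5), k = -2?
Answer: -744 + 9*I*√6 ≈ -744.0 + 22.045*I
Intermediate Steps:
d = -1 (d = 5*(-⅕) = -1)
l = -24 (l = 4*(-1 - 5) = 4*(-6) = -24)
l*31 + √(-4 + k)*9 = -24*31 + √(-4 - 2)*9 = -744 + √(-6)*9 = -744 + (I*√6)*9 = -744 + 9*I*√6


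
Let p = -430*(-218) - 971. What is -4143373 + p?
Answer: -4050604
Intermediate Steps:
p = 92769 (p = 93740 - 971 = 92769)
-4143373 + p = -4143373 + 92769 = -4050604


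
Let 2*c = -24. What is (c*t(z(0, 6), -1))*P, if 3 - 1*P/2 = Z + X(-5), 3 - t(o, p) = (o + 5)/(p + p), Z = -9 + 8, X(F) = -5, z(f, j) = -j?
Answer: -540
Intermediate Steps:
c = -12 (c = (1/2)*(-24) = -12)
Z = -1
t(o, p) = 3 - (5 + o)/(2*p) (t(o, p) = 3 - (o + 5)/(p + p) = 3 - (5 + o)/(2*p))
P = 18 (P = 6 - 2*(-1 - 5) = 6 - 2*(-6) = 6 + 12 = 18)
(c*t(z(0, 6), -1))*P = -6*(-5 - (-1)*6 + 6*(-1))/(-1)*18 = -6*(-1)*(-5 - 1*(-6) - 6)*18 = -6*(-1)*(-5 + 6 - 6)*18 = -6*(-1)*(-5)*18 = -12*5/2*18 = -30*18 = -540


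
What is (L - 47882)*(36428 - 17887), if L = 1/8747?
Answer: -7765413058473/8747 ≈ -8.8778e+8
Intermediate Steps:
L = 1/8747 ≈ 0.00011432
(L - 47882)*(36428 - 17887) = (1/8747 - 47882)*(36428 - 17887) = -418823853/8747*18541 = -7765413058473/8747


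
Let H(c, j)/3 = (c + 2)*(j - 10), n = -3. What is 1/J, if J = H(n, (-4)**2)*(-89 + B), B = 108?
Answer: -1/342 ≈ -0.0029240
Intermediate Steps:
H(c, j) = 3*(-10 + j)*(2 + c) (H(c, j) = 3*((c + 2)*(j - 10)) = 3*((2 + c)*(-10 + j)) = 3*((-10 + j)*(2 + c)) = 3*(-10 + j)*(2 + c))
J = -342 (J = (-60 - 30*(-3) + 6*(-4)**2 + 3*(-3)*(-4)**2)*(-89 + 108) = (-60 + 90 + 6*16 + 3*(-3)*16)*19 = (-60 + 90 + 96 - 144)*19 = -18*19 = -342)
1/J = 1/(-342) = -1/342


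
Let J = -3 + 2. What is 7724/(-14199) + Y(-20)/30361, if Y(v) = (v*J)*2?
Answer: -233940404/431095839 ≈ -0.54266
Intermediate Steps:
J = -1
Y(v) = -2*v (Y(v) = (v*(-1))*2 = -v*2 = -2*v)
7724/(-14199) + Y(-20)/30361 = 7724/(-14199) - 2*(-20)/30361 = 7724*(-1/14199) + 40*(1/30361) = -7724/14199 + 40/30361 = -233940404/431095839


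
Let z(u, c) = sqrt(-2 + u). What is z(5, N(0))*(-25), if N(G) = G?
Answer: -25*sqrt(3) ≈ -43.301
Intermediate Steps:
z(5, N(0))*(-25) = sqrt(-2 + 5)*(-25) = sqrt(3)*(-25) = -25*sqrt(3)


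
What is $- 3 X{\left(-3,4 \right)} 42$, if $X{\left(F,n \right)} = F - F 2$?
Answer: $-378$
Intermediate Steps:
$X{\left(F,n \right)} = - F$ ($X{\left(F,n \right)} = F - 2 F = - F$)
$- 3 X{\left(-3,4 \right)} 42 = - 3 \left(\left(-1\right) \left(-3\right)\right) 42 = \left(-3\right) 3 \cdot 42 = \left(-9\right) 42 = -378$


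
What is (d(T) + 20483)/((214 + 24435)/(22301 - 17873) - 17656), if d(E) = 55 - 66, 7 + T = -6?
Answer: -90650016/78156119 ≈ -1.1599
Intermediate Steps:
T = -13 (T = -7 - 6 = -13)
d(E) = -11
(d(T) + 20483)/((214 + 24435)/(22301 - 17873) - 17656) = (-11 + 20483)/((214 + 24435)/(22301 - 17873) - 17656) = 20472/(24649/4428 - 17656) = 20472/(-78156119/4428) = 20472*(-4428/78156119) = -90650016/78156119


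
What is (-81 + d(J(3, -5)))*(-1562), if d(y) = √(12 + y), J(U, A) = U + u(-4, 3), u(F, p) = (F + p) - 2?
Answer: 126522 - 3124*√3 ≈ 1.2111e+5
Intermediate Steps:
u(F, p) = -2 + F + p
J(U, A) = -3 + U (J(U, A) = U + (-2 - 4 + 3) = U - 3 = -3 + U)
(-81 + d(J(3, -5)))*(-1562) = (-81 + √(12 + (-3 + 3)))*(-1562) = (-81 + √(12 + 0))*(-1562) = (-81 + √12)*(-1562) = (-81 + 2*√3)*(-1562) = 126522 - 3124*√3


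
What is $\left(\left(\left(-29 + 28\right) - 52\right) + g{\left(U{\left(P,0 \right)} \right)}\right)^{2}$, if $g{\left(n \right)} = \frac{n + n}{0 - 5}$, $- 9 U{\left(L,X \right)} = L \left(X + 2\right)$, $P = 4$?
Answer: $\frac{5612161}{2025} \approx 2771.4$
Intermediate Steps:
$U{\left(L,X \right)} = - \frac{L \left(2 + X\right)}{9}$ ($U{\left(L,X \right)} = - \frac{L \left(X + 2\right)}{9} = - \frac{L \left(2 + X\right)}{9}$)
$g{\left(n \right)} = - \frac{2 n}{5}$ ($g{\left(n \right)} = \frac{2 n}{-5} = 2 n \left(- \frac{1}{5}\right) = - \frac{2 n}{5}$)
$\left(\left(\left(-29 + 28\right) - 52\right) + g{\left(U{\left(P,0 \right)} \right)}\right)^{2} = \left(\left(\left(-29 + 28\right) - 52\right) - \frac{2 \left(\left(- \frac{1}{9}\right) 4 \left(2 + 0\right)\right)}{5}\right)^{2} = \left(\left(-1 - 52\right) - \frac{2 \left(\left(- \frac{1}{9}\right) 4 \cdot 2\right)}{5}\right)^{2} = \left(-53 - - \frac{16}{45}\right)^{2} = \left(-53 + \frac{16}{45}\right)^{2} = \left(- \frac{2369}{45}\right)^{2} = \frac{5612161}{2025}$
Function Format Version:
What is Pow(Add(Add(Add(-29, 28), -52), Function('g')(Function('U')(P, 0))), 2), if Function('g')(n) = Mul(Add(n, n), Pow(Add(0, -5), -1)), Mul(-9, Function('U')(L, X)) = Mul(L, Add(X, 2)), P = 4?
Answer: Rational(5612161, 2025) ≈ 2771.4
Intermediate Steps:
Function('U')(L, X) = Mul(Rational(-1, 9), L, Add(2, X)) (Function('U')(L, X) = Mul(Rational(-1, 9), Mul(L, Add(X, 2))) = Mul(Rational(-1, 9), Mul(L, Add(2, X))) = Mul(Rational(-1, 9), L, Add(2, X)))
Function('g')(n) = Mul(Rational(-2, 5), n) (Function('g')(n) = Mul(Mul(2, n), Pow(-5, -1)) = Mul(Mul(2, n), Rational(-1, 5)) = Mul(Rational(-2, 5), n))
Pow(Add(Add(Add(-29, 28), -52), Function('g')(Function('U')(P, 0))), 2) = Pow(Add(Add(Add(-29, 28), -52), Mul(Rational(-2, 5), Mul(Rational(-1, 9), 4, Add(2, 0)))), 2) = Pow(Add(Add(-1, -52), Mul(Rational(-2, 5), Mul(Rational(-1, 9), 4, 2))), 2) = Pow(Add(-53, Mul(Rational(-2, 5), Rational(-8, 9))), 2) = Pow(Add(-53, Rational(16, 45)), 2) = Pow(Rational(-2369, 45), 2) = Rational(5612161, 2025)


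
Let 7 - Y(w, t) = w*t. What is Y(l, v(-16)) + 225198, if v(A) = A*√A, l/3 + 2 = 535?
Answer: 225205 + 102336*I ≈ 2.2521e+5 + 1.0234e+5*I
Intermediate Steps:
l = 1599 (l = -6 + 3*535 = -6 + 1605 = 1599)
v(A) = A^(3/2)
Y(w, t) = 7 - t*w (Y(w, t) = 7 - w*t = 7 - t*w)
Y(l, v(-16)) + 225198 = (7 - 1*(-16)^(3/2)*1599) + 225198 = (7 - 1*(-64*I)*1599) + 225198 = (7 + 102336*I) + 225198 = 225205 + 102336*I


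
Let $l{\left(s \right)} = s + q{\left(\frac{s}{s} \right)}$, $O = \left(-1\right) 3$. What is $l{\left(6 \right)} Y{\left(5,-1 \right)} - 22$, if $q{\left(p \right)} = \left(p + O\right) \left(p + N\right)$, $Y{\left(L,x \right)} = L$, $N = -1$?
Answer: $8$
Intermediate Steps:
$O = -3$
$q{\left(p \right)} = \left(-1 + p\right) \left(-3 + p\right)$ ($q{\left(p \right)} = \left(p - 3\right) \left(p - 1\right) = \left(-3 + p\right) \left(-1 + p\right) = \left(-1 + p\right) \left(-3 + p\right)$)
$l{\left(s \right)} = s$ ($l{\left(s \right)} = s + \left(3 + \left(\frac{s}{s}\right)^{2} - 4 \frac{s}{s}\right) = s + \left(3 + 1^{2} - 4\right) = s + \left(3 + 1 - 4\right) = s + 0 = s$)
$l{\left(6 \right)} Y{\left(5,-1 \right)} - 22 = 6 \cdot 5 - 22 = 30 - 22 = 8$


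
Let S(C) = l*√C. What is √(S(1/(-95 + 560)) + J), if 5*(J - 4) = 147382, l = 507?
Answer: √(708266610 + 26195*√465)/155 ≈ 171.77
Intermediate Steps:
J = 147402/5 (J = 4 + (⅕)*147382 = 4 + 147382/5 = 147402/5 ≈ 29480.)
S(C) = 507*√C
√(S(1/(-95 + 560)) + J) = √(507*√(1/(-95 + 560)) + 147402/5) = √(507*√(1/465) + 147402/5) = √(507*(√465/465) + 147402/5) = √(169*√465/155 + 147402/5) = √(147402/5 + 169*√465/155)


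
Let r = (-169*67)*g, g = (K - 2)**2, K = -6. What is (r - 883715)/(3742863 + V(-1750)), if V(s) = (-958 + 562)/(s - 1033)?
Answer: -135640637/315648125 ≈ -0.42972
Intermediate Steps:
V(s) = -396/(-1033 + s)
g = 64 (g = (-6 - 2)**2 = (-8)**2 = 64)
r = -724672 (r = -169*67*64 = -11323*64 = -724672)
(r - 883715)/(3742863 + V(-1750)) = (-724672 - 883715)/(3742863 - 396/(-1033 - 1750)) = -1608387/(3742863 - 396/(-2783)) = -1608387/(3742863 - 396*(-1/2783)) = -1608387/(3742863 + 36/253) = -1608387/946944375/253 = -1608387*253/946944375 = -135640637/315648125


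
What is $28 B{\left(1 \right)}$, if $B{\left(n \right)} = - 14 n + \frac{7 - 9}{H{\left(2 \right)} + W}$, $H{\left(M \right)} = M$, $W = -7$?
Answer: $- \frac{1904}{5} \approx -380.8$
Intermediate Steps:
$B{\left(n \right)} = \frac{2}{5} - 14 n$ ($B{\left(n \right)} = - 14 n + \frac{7 - 9}{2 - 7} = - 14 n - \frac{2}{-5} = - 14 n - - \frac{2}{5} = - 14 n + \frac{2}{5} = \frac{2}{5} - 14 n$)
$28 B{\left(1 \right)} = 28 \left(\frac{2}{5} - 14\right) = 28 \left(- \frac{68}{5}\right) = - \frac{1904}{5}$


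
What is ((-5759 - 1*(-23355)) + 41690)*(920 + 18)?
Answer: 55610268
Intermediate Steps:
((-5759 - 1*(-23355)) + 41690)*(920 + 18) = ((-5759 + 23355) + 41690)*938 = (17596 + 41690)*938 = 59286*938 = 55610268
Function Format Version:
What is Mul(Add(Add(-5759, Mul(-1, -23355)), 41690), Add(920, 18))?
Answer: 55610268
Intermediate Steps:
Mul(Add(Add(-5759, Mul(-1, -23355)), 41690), Add(920, 18)) = Mul(Add(Add(-5759, 23355), 41690), 938) = Mul(Add(17596, 41690), 938) = Mul(59286, 938) = 55610268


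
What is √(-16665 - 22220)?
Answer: I*√38885 ≈ 197.19*I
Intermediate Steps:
√(-16665 - 22220) = √(-38885) = I*√38885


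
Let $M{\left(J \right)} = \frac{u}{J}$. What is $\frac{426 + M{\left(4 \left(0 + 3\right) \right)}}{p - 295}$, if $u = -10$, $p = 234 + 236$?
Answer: $\frac{2551}{1050} \approx 2.4295$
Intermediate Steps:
$p = 470$
$M{\left(J \right)} = - \frac{10}{J}$
$\frac{426 + M{\left(4 \left(0 + 3\right) \right)}}{p - 295} = \frac{426 - \frac{10}{4 \left(0 + 3\right)}}{470 - 295} = \frac{426 - \frac{10}{4 \cdot 3}}{175} = \left(426 - \frac{10}{12}\right) \frac{1}{175} = \left(426 - \frac{5}{6}\right) \frac{1}{175} = \frac{2551}{6} \cdot \frac{1}{175} = \frac{2551}{1050}$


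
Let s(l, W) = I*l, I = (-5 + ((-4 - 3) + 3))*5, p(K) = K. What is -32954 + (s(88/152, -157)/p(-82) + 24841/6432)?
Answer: -165095996653/5010528 ≈ -32950.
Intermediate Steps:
I = -45 (I = (-5 + (-7 + 3))*5 = (-5 - 4)*5 = -9*5 = -45)
s(l, W) = -45*l
-32954 + (s(88/152, -157)/p(-82) + 24841/6432) = -32954 + (-3960/152/(-82) + 24841/6432) = -32954 + (-3960/152*(-1/82) + 24841*(1/6432)) = -32954 + (-45*11/19*(-1/82) + 24841/6432) = -32954 + (-495/19*(-1/82) + 24841/6432) = -32954 + (495/1558 + 24841/6432) = -32954 + 20943059/5010528 = -165095996653/5010528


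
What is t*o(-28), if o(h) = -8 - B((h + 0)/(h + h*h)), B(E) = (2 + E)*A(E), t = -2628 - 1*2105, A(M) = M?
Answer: 27352007/729 ≈ 37520.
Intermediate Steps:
t = -4733 (t = -2628 - 2105 = -4733)
B(E) = E*(2 + E) (B(E) = (2 + E)*E = E*(2 + E))
o(h) = -8 - h*(2 + h/(h + h²))/(h + h²) (o(h) = -8 - (h + 0)/(h + h*h)*(2 + (h + 0)/(h + h*h)) = -8 - h/(h + h²)*(2 + h/(h + h²)) = -8 - h*(2 + h/(h + h²))/(h + h²))
t*o(-28) = -4733*(-3 - 8*(1 - 28)² - 2*(-28))/(1 - 28)² = -4733*(-3 - 8*(-27)² + 56)/(-27)² = -4733*(-3 - 8*729 + 56)/729 = -4733*(-3 - 5832 + 56)/729 = -4733*(-5779)/729 = -4733*(-5779/729) = 27352007/729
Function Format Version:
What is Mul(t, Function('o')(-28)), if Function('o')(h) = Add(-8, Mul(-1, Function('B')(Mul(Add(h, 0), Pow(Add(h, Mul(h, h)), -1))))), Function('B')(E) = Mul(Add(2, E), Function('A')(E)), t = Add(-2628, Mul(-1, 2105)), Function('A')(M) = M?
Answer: Rational(27352007, 729) ≈ 37520.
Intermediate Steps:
t = -4733 (t = Add(-2628, -2105) = -4733)
Function('B')(E) = Mul(E, Add(2, E)) (Function('B')(E) = Mul(Add(2, E), E) = Mul(E, Add(2, E)))
Function('o')(h) = Add(-8, Mul(-1, h, Pow(Add(h, Pow(h, 2)), -1), Add(2, Mul(h, Pow(Add(h, Pow(h, 2)), -1))))) (Function('o')(h) = Add(-8, Mul(-1, Mul(Mul(Add(h, 0), Pow(Add(h, Mul(h, h)), -1)), Add(2, Mul(Add(h, 0), Pow(Add(h, Mul(h, h)), -1)))))) = Add(-8, Mul(-1, Mul(Mul(h, Pow(Add(h, Pow(h, 2)), -1)), Add(2, Mul(h, Pow(Add(h, Pow(h, 2)), -1)))))) = Add(-8, Mul(-1, Mul(h, Pow(Add(h, Pow(h, 2)), -1), Add(2, Mul(h, Pow(Add(h, Pow(h, 2)), -1)))))) = Add(-8, Mul(-1, h, Pow(Add(h, Pow(h, 2)), -1), Add(2, Mul(h, Pow(Add(h, Pow(h, 2)), -1))))))
Mul(t, Function('o')(-28)) = Mul(-4733, Mul(Pow(Add(1, -28), -2), Add(-3, Mul(-8, Pow(Add(1, -28), 2)), Mul(-2, -28)))) = Mul(-4733, Mul(Pow(-27, -2), Add(-3, Mul(-8, Pow(-27, 2)), 56))) = Mul(-4733, Mul(Rational(1, 729), Add(-3, Mul(-8, 729), 56))) = Mul(-4733, Mul(Rational(1, 729), Add(-3, -5832, 56))) = Mul(-4733, Mul(Rational(1, 729), -5779)) = Mul(-4733, Rational(-5779, 729)) = Rational(27352007, 729)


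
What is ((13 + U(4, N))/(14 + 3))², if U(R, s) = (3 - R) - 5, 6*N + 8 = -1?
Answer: 49/289 ≈ 0.16955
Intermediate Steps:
N = -3/2 (N = -4/3 + (⅙)*(-1) = -4/3 - ⅙ = -3/2 ≈ -1.5000)
U(R, s) = -2 - R
((13 + U(4, N))/(14 + 3))² = ((13 + (-2 - 1*4))/(14 + 3))² = ((13 + (-2 - 4))/17)² = ((13 - 6)*(1/17))² = (7*(1/17))² = (7/17)² = 49/289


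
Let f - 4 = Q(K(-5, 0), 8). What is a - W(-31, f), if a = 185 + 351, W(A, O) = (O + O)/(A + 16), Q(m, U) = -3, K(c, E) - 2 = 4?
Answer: 8042/15 ≈ 536.13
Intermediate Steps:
K(c, E) = 6 (K(c, E) = 2 + 4 = 6)
f = 1 (f = 4 - 3 = 1)
W(A, O) = 2*O/(16 + A) (W(A, O) = (2*O)/(16 + A) = 2*O/(16 + A))
a = 536
a - W(-31, f) = 536 - 2/(16 - 31) = 536 - 2/(-15) = 536 - 2*(-1)/15 = 536 - 1*(-2/15) = 536 + 2/15 = 8042/15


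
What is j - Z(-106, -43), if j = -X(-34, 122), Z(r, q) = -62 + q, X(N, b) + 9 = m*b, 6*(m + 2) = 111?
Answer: -1899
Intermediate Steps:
m = 33/2 (m = -2 + (1/6)*111 = -2 + 37/2 = 33/2 ≈ 16.500)
X(N, b) = -9 + 33*b/2
j = -2004 (j = -(-9 + (33/2)*122) = -(-9 + 2013) = -1*2004 = -2004)
j - Z(-106, -43) = -2004 - (-62 - 43) = -2004 - 1*(-105) = -2004 + 105 = -1899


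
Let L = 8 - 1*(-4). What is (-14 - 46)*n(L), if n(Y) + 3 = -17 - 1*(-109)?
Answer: -5340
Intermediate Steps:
L = 12 (L = 8 + 4 = 12)
n(Y) = 89 (n(Y) = -3 + (-17 - 1*(-109)) = -3 + (-17 + 109) = -3 + 92 = 89)
(-14 - 46)*n(L) = (-14 - 46)*89 = -60*89 = -5340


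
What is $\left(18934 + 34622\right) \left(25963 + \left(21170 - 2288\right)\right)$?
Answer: $2401718820$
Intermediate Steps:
$\left(18934 + 34622\right) \left(25963 + \left(21170 - 2288\right)\right) = 53556 \left(25963 + 18882\right) = 53556 \cdot 44845 = 2401718820$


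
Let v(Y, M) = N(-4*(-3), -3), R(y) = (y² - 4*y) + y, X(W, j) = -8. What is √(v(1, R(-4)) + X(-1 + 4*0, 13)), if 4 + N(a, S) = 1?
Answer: I*√11 ≈ 3.3166*I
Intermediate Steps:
N(a, S) = -3 (N(a, S) = -4 + 1 = -3)
R(y) = y² - 3*y
v(Y, M) = -3
√(v(1, R(-4)) + X(-1 + 4*0, 13)) = √(-3 - 8) = √(-11) = I*√11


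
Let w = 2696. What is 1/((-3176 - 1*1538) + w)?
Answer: -1/2018 ≈ -0.00049554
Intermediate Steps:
1/((-3176 - 1*1538) + w) = 1/((-3176 - 1*1538) + 2696) = 1/((-3176 - 1538) + 2696) = 1/(-4714 + 2696) = 1/(-2018) = -1/2018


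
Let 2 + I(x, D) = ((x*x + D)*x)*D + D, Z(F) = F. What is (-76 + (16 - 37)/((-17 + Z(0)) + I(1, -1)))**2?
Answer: 2247001/400 ≈ 5617.5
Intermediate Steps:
I(x, D) = -2 + D + D*x*(D + x**2) (I(x, D) = -2 + (((x*x + D)*x)*D + D) = -2 + (((x**2 + D)*x)*D + D) = -2 + (((D + x**2)*x)*D + D) = -2 + ((x*(D + x**2))*D + D) = -2 + (D*x*(D + x**2) + D) = -2 + (D + D*x*(D + x**2)) = -2 + D + D*x*(D + x**2))
(-76 + (16 - 37)/((-17 + Z(0)) + I(1, -1)))**2 = (-76 + (16 - 37)/((-17 + 0) + (-2 - 1 - 1*1**3 + 1*(-1)**2)))**2 = (-76 - 21/(-17 + (-2 - 1 - 1*1 + 1*1)))**2 = (-76 - 21/(-17 + (-2 - 1 - 1 + 1)))**2 = (-76 - 21/(-17 - 3))**2 = (-76 - 21/(-20))**2 = (-76 - 21*(-1/20))**2 = (-76 + 21/20)**2 = (-1499/20)**2 = 2247001/400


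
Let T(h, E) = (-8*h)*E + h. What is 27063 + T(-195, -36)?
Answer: -29292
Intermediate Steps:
T(h, E) = h - 8*E*h (T(h, E) = -8*E*h + h = h - 8*E*h)
27063 + T(-195, -36) = 27063 - 195*(1 - 8*(-36)) = 27063 - 195*(1 + 288) = 27063 - 195*289 = 27063 - 56355 = -29292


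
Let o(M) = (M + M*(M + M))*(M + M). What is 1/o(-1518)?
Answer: -1/13987246680 ≈ -7.1494e-11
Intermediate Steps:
o(M) = 2*M*(M + 2*M²) (o(M) = (M + M*(2*M))*(2*M) = (M + 2*M²)*(2*M) = 2*M*(M + 2*M²))
1/o(-1518) = 1/((-1518)²*(2 + 4*(-1518))) = 1/(2304324*(2 - 6072)) = 1/(2304324*(-6070)) = 1/(-13987246680) = -1/13987246680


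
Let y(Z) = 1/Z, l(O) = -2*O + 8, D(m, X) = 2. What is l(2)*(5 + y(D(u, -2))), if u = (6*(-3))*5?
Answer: 22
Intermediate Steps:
u = -90 (u = -18*5 = -90)
l(O) = 8 - 2*O
l(2)*(5 + y(D(u, -2))) = (8 - 2*2)*(5 + 1/2) = (8 - 4)*(5 + ½) = 4*(11/2) = 22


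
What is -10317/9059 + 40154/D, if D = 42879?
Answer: -78627557/388440861 ≈ -0.20242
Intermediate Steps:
-10317/9059 + 40154/D = -10317/9059 + 40154/42879 = -78627557/388440861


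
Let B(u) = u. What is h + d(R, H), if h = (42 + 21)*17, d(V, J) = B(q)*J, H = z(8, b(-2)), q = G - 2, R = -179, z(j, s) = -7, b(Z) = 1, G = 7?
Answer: 1036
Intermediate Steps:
q = 5 (q = 7 - 2 = 5)
H = -7
d(V, J) = 5*J
h = 1071 (h = 63*17 = 1071)
h + d(R, H) = 1071 + 5*(-7) = 1071 - 35 = 1036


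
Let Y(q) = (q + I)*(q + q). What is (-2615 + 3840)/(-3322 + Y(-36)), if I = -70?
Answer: 245/862 ≈ 0.28422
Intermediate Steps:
Y(q) = 2*q*(-70 + q) (Y(q) = (q - 70)*(q + q) = (-70 + q)*(2*q) = 2*q*(-70 + q))
(-2615 + 3840)/(-3322 + Y(-36)) = (-2615 + 3840)/(-3322 + 2*(-36)*(-70 - 36)) = 1225/(-3322 + 2*(-36)*(-106)) = 1225/(-3322 + 7632) = 1225/4310 = 1225*(1/4310) = 245/862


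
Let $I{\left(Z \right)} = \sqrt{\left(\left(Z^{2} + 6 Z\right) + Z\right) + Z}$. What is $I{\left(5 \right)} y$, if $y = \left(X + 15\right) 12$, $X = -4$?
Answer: $132 \sqrt{65} \approx 1064.2$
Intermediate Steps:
$y = 132$ ($y = \left(-4 + 15\right) 12 = 11 \cdot 12 = 132$)
$I{\left(Z \right)} = \sqrt{Z^{2} + 8 Z}$ ($I{\left(Z \right)} = \sqrt{\left(Z^{2} + 7 Z\right) + Z} = \sqrt{Z^{2} + 8 Z}$)
$I{\left(5 \right)} y = \sqrt{5 \left(8 + 5\right)} 132 = \sqrt{5 \cdot 13} \cdot 132 = \sqrt{65} \cdot 132 = 132 \sqrt{65}$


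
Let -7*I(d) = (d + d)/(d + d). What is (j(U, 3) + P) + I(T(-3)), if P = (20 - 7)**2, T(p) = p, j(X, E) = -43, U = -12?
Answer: 881/7 ≈ 125.86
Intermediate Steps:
I(d) = -1/7 (I(d) = -(d + d)/(7*(d + d)) = -2*d/(7*(2*d)) = -2*d*1/(2*d)/7 = -1/7*1 = -1/7)
P = 169 (P = 13**2 = 169)
(j(U, 3) + P) + I(T(-3)) = (-43 + 169) - 1/7 = 126 - 1/7 = 881/7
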